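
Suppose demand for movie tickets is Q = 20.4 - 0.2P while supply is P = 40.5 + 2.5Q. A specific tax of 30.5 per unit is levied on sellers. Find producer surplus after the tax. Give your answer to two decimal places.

21.36

Rewriting demand in inverse form: P = 102 - 5Q.
Pre-tax equilibrium: 102 - 5Q = 40.5 + 2.5Q gives Q* = 8.2, P* = 61.
A tax on sellers shifts supply up by 30.5: 102 - 5Q = 40.5 + 2.5Q + 30.5, so Q_t = 4.1333. Buyers pay P_b = 81.3333; sellers receive P_s = P_b - 30.5 = 50.8333.
PS = (1/2)(Q_t)(P_s - 40.5) = (1/2)(4.1333)(10.3333) = 21.3556.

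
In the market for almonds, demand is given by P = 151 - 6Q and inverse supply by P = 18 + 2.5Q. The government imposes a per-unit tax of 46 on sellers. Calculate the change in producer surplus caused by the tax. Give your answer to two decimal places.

-175.09

Pre-tax equilibrium: 151 - 6Q = 18 + 2.5Q gives Q* = 15.6471, P* = 57.1176.
A tax on sellers shifts supply up by 46: 151 - 6Q = 18 + 2.5Q + 46, so Q_t = 10.2353. Buyers pay P_b = 89.5882; sellers receive P_s = P_b - 46 = 43.5882.
Producers lose the trapezoid between P_s and P* out to Q_t plus the triangle from Q_t to Q*: change in PS = 130.9516 - 306.0381 = -175.0865.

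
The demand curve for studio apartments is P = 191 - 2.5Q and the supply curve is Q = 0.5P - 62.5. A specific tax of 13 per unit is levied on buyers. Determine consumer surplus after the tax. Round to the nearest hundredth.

Rewriting supply in inverse form: P = 125 + 2Q.
Without the tax, 191 - 2.5Q = 125 + 2Q so Q* = 14.6667 and P* = 154.3333.
With the tax, buyers' net willingness to pay falls by 13: (191 - 13) - 2.5Q = 125 + 2Q, so Q_t = 11.7778. Buyers pay P_b = 161.5556; sellers receive P_s = P_b - 13 = 148.5556.
Consumer surplus is the triangle under demand above P_b: (1/2)(11.7778)(191 - 161.5556) = 173.3951.

173.40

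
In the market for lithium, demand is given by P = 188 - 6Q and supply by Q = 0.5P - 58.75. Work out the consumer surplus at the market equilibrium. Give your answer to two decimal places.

232.98

Rewriting supply in inverse form: P = 117.5 + 2Q.
Set 188 - 6Q = 117.5 + 2Q, which gives 70.5 = 8Q, so Q* = 8.8125 and P* = 188 - 6(8.8125) = 135.125.
The demand choke price is 188, so CS = (1/2)(Q*)(188 - P*) = (1/2)(8.8125)(52.875) = 232.9805.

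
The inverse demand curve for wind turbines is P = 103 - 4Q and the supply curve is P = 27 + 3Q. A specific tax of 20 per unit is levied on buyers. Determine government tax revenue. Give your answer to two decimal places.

160.00

Without the tax, 103 - 4Q = 27 + 3Q so Q* = 10.8571 and P* = 59.5714.
A tax on buyers shifts demand down by 20: (103 - 20) - 4Q = 27 + 3Q, so Q_t = 8. Buyers pay P_b = 71; sellers receive P_s = P_b - 20 = 51.
Tax revenue = t x Q_t = 20 x 8 = 160.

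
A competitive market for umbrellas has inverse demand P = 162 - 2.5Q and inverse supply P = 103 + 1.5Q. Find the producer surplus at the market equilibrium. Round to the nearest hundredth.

163.17

Equilibrium: 162 - 2.5Q = 103 + 1.5Q, so Q* = 14.75 and P* = 125.125.
PS is the area between P* and the supply curve from 0 to Q*: (1/2)(14.75)(22.125) = 163.1719.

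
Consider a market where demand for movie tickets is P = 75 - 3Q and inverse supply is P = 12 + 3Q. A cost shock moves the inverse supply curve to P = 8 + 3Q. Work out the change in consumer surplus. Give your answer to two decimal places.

21.67

Initial equilibrium: Q_0 = 10.5, P_0 = 43.5; CS_0 = (1/2)(10.5)(31.5) = 165.375, PS_0 = (1/2)(10.5)(31.5) = 165.375.
New equilibrium: 75 - 3Q = 8 + 3Q gives Q_1 = 11.1667, P_1 = 41.5; CS_1 = 187.0417, PS_1 = 187.0417.
Change in consumer surplus = 187.0417 - 165.375 = 21.6667.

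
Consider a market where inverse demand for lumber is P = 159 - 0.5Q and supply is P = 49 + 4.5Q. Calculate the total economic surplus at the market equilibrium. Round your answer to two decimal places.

1210.00

Equilibrium: 159 - 0.5Q = 49 + 4.5Q, so Q* = 22 and P* = 148.
Total surplus is the full triangle between the curves from 0 to Q*: (1/2)(22)(159 - 49) = 1210.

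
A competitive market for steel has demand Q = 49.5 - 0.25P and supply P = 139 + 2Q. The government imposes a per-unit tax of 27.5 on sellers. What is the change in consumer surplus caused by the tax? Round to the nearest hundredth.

-138.26

Rewriting demand in inverse form: P = 198 - 4Q.
Without the tax, 198 - 4Q = 139 + 2Q so Q* = 9.8333 and P* = 158.6667.
With the tax, sellers need 27.5 more per unit: 198 - 4Q = 139 + 2Q + 27.5, so Q_t = 5.25. Buyers pay P_b = 177; sellers receive P_s = P_b - 27.5 = 149.5.
CS falls from (1/2)(9.8333)(39.3333) = 193.3889 to (1/2)(5.25)(21) = 55.125, a change of -138.2639.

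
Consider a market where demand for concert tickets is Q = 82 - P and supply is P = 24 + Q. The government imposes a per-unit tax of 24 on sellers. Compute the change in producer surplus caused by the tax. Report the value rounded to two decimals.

Rewriting demand in inverse form: P = 82 - Q.
Pre-tax equilibrium: 82 - Q = 24 + Q gives Q* = 29, P* = 53.
A tax on sellers shifts supply up by 24: 82 - Q = 24 + Q + 24, so Q_t = 17. Buyers pay P_b = 65; sellers receive P_s = P_b - 24 = 41.
PS falls from (1/2)(29)(29) = 420.5 to (1/2)(17)(17) = 144.5, a change of -276.

-276.00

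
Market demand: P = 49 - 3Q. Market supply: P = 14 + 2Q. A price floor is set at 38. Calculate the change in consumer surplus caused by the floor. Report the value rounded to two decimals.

Without the control, 49 - 3Q = 14 + 2Q so Q* = 7 and P* = 28.
At P = 38, buyers demand (49 - 38)/3 = 3.6667 while sellers would supply more, so the quantity traded is 3.6667 at price 38.
CS goes from (1/2)(7)(21) = 73.5 to 20.1667 (computed as (49 - 38)(3.6667) - (1/2)(3)(3.6667)^2), a change of -53.3333.

-53.33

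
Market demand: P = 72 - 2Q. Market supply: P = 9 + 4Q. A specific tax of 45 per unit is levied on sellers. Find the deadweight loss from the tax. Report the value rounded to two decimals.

168.75

Without the tax, 72 - 2Q = 9 + 4Q so Q* = 10.5 and P* = 51.
With the tax, sellers need 45 more per unit: 72 - 2Q = 9 + 4Q + 45, so Q_t = 3. Buyers pay P_b = 66; sellers receive P_s = P_b - 45 = 21.
Deadweight loss is the triangle between the curves from Q_t to Q*: (1/2)(10.5 - 3)(45) = 168.75.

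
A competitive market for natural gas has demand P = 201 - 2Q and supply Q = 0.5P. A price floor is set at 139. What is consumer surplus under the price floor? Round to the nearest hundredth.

961.00

Rewriting supply in inverse form: P = 2Q.
Free-market equilibrium: 201 - 2Q = 2Q gives Q* = 50.25, P* = 100.5.
At P = 139, buyers demand (201 - 139)/2 = 31 while sellers would supply more, so the quantity traded is 31 at price 139.
CS is the triangle under demand above 139: (1/2)(31)(201 - 139) = 961.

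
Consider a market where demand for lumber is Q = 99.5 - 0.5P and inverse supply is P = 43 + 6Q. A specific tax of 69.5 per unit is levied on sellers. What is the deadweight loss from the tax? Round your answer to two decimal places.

301.89

Rewriting demand in inverse form: P = 199 - 2Q.
Pre-tax equilibrium: 199 - 2Q = 43 + 6Q gives Q* = 19.5, P* = 160.
With the tax, sellers need 69.5 more per unit: 199 - 2Q = 43 + 6Q + 69.5, so Q_t = 10.8125. Buyers pay P_b = 177.375; sellers receive P_s = P_b - 69.5 = 107.875.
The welfare triangle lost has base Q* - Q_t = 8.6875 and height t = 69.5, so DWL = (1/2)(8.6875)(69.5) = 301.8906.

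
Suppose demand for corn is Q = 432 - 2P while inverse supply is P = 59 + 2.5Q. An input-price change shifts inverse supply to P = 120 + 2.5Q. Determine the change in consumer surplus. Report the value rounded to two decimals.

-428.69

Rewriting demand in inverse form: P = 216 - 0.5Q.
Initial equilibrium: Q_0 = 52.3333, P_0 = 189.8333; CS_0 = (1/2)(52.3333)(26.1667) = 684.6944, PS_0 = (1/2)(52.3333)(130.8333) = 3423.4722.
New equilibrium: 216 - 0.5Q = 120 + 2.5Q gives Q_1 = 32, P_1 = 200; CS_1 = 256, PS_1 = 1280.
Change in consumer surplus = 256 - 684.6944 = -428.6944.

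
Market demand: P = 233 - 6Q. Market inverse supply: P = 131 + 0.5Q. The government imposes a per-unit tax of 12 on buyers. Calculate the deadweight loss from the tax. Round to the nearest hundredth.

Pre-tax equilibrium: 233 - 6Q = 131 + 0.5Q gives Q* = 15.6923, P* = 138.8462.
A tax on buyers shifts demand down by 12: (233 - 12) - 6Q = 131 + 0.5Q, so Q_t = 13.8462. Buyers pay P_b = 149.9231; sellers receive P_s = P_b - 12 = 137.9231.
The welfare triangle lost has base Q* - Q_t = 1.8462 and height t = 12, so DWL = (1/2)(1.8462)(12) = 11.0769.

11.08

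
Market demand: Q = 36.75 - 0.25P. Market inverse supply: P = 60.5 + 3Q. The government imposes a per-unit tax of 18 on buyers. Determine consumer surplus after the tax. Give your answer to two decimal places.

191.52

Rewriting demand in inverse form: P = 147 - 4Q.
Without the tax, 147 - 4Q = 60.5 + 3Q so Q* = 12.3571 and P* = 97.5714.
With the tax, buyers' net willingness to pay falls by 18: (147 - 18) - 4Q = 60.5 + 3Q, so Q_t = 9.7857. Buyers pay P_b = 107.8571; sellers receive P_s = P_b - 18 = 89.8571.
Consumer surplus is the triangle under demand above P_b: (1/2)(9.7857)(147 - 107.8571) = 191.5204.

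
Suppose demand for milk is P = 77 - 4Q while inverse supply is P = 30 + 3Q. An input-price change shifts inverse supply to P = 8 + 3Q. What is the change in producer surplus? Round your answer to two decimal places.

Initial equilibrium: Q_0 = 6.7143, P_0 = 50.1429; CS_0 = (1/2)(6.7143)(26.8571) = 90.1633, PS_0 = (1/2)(6.7143)(20.1429) = 67.6224.
New equilibrium: 77 - 4Q = 8 + 3Q gives Q_1 = 9.8571, P_1 = 37.5714; CS_1 = 194.3265, PS_1 = 145.7449.
Change in producer surplus = 145.7449 - 67.6224 = 78.1224.

78.12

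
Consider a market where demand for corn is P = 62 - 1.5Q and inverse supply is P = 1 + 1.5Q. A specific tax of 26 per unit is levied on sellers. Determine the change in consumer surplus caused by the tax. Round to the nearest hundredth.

-208.00

Pre-tax equilibrium: 62 - 1.5Q = 1 + 1.5Q gives Q* = 20.3333, P* = 31.5.
With the tax, sellers need 26 more per unit: 62 - 1.5Q = 1 + 1.5Q + 26, so Q_t = 11.6667. Buyers pay P_b = 44.5; sellers receive P_s = P_b - 26 = 18.5.
CS falls from (1/2)(20.3333)(30.5) = 310.0833 to (1/2)(11.6667)(17.5) = 102.0833, a change of -208.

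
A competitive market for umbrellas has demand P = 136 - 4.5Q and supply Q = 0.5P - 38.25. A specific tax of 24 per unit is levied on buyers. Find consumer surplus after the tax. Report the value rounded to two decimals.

67.11

Rewriting supply in inverse form: P = 76.5 + 2Q.
Without the tax, 136 - 4.5Q = 76.5 + 2Q so Q* = 9.1538 and P* = 94.8077.
With the tax, buyers' net willingness to pay falls by 24: (136 - 24) - 4.5Q = 76.5 + 2Q, so Q_t = 5.4615. Buyers pay P_b = 111.4231; sellers receive P_s = P_b - 24 = 87.4231.
Consumer surplus is the triangle under demand above P_b: (1/2)(5.4615)(136 - 111.4231) = 67.1139.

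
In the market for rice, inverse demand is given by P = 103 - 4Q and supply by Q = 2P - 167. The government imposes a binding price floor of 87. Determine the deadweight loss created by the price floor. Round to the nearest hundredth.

0.25

Rewriting supply in inverse form: P = 83.5 + 0.5Q.
Without the control, 103 - 4Q = 83.5 + 0.5Q so Q* = 4.3333 and P* = 85.6667.
At the floor price 87, quantity demanded is (103 - 87)/4 = 4; demand is the short side, so Q = 4 trades at P = 87.
The lost-trades triangle has base Q* - 4 = 0.3333 and height equal to the gap between the curves at Q = 4, which is 87 - 85.5 = 1.5. DWL = (1/2)(0.3333)(1.5) = 0.25.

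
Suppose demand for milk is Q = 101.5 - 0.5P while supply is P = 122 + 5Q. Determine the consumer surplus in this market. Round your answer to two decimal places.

Rewriting demand in inverse form: P = 203 - 2Q.
Setting demand equal to supply, 81 = 7Q, so Q* = 11.5714 and P* = 179.8571.
The demand choke price is 203, so CS = (1/2)(Q*)(203 - P*) = (1/2)(11.5714)(23.1429) = 133.898.

133.90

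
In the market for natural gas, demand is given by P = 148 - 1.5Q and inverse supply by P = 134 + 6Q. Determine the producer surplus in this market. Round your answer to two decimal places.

10.45

Setting demand equal to supply, 14 = 7.5Q, so Q* = 1.8667 and P* = 145.2.
PS is the area between P* and the supply curve from 0 to Q*: (1/2)(1.8667)(11.2) = 10.4533.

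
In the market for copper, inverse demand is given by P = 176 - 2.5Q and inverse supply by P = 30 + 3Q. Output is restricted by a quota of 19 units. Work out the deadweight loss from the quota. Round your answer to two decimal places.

Unrestricted equilibrium: Q* = (176 - 30)/(2.5 + 3) = 26.5455.
At Q = 19 the demand price is 176 - 2.5(19) = 128.5 and the supply price is 30 + 3(19) = 87.
Deadweight loss is the triangle between the curves from 19 to 26.5455: (1/2)(128.5 - 87)(26.5455 - 19) = 156.5682.

156.57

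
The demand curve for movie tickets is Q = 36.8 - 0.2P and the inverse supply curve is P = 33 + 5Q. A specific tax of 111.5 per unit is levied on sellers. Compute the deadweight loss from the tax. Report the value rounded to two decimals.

621.61

Rewriting demand in inverse form: P = 184 - 5Q.
Without the tax, 184 - 5Q = 33 + 5Q so Q* = 15.1 and P* = 108.5.
With the tax, sellers need 111.5 more per unit: 184 - 5Q = 33 + 5Q + 111.5, so Q_t = 3.95. Buyers pay P_b = 164.25; sellers receive P_s = P_b - 111.5 = 52.75.
Deadweight loss is the triangle between the curves from Q_t to Q*: (1/2)(15.1 - 3.95)(111.5) = 621.6125.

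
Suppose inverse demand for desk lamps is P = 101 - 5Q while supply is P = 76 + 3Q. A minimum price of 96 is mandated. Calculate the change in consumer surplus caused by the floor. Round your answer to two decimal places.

Without the control, 101 - 5Q = 76 + 3Q so Q* = 3.125 and P* = 85.375.
At the floor price 96, quantity demanded is (101 - 96)/5 = 1; demand is the short side, so Q = 1 trades at P = 96.
CS goes from (1/2)(3.125)(15.625) = 24.4141 to 2.5 (computed as (101 - 96)(1) - (1/2)(5)(1)^2), a change of -21.9141.

-21.91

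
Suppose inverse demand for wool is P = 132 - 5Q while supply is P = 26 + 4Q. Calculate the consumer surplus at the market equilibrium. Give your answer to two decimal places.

346.79

Set 132 - 5Q = 26 + 4Q, which gives 106 = 9Q, so Q* = 11.7778 and P* = 132 - 5(11.7778) = 73.1111.
CS is the area between the demand curve and P* from 0 to Q*: (1/2)(11.7778)(58.8889) = 346.7901.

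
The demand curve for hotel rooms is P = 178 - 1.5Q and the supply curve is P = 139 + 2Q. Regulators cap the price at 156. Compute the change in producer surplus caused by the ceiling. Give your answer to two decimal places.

-51.91

Free-market equilibrium: 178 - 1.5Q = 139 + 2Q gives Q* = 11.1429, P* = 161.2857.
At P = 156, sellers supply (156 - 139)/2 = 8.5 while buyers want more, so the quantity traded is 8.5 at price 156.
PS goes from (1/2)(11.1429)(22.2857) = 124.1633 to 72.25 (computed as (156 - 139)(8.5) - (1/2)(2)(8.5)^2), a change of -51.9133.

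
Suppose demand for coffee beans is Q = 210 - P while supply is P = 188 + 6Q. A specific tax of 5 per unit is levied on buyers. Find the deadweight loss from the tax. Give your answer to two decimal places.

Rewriting demand in inverse form: P = 210 - Q.
Without the tax, 210 - Q = 188 + 6Q so Q* = 3.1429 and P* = 206.8571.
With the tax, buyers' net willingness to pay falls by 5: (210 - 5) - Q = 188 + 6Q, so Q_t = 2.4286. Buyers pay P_b = 207.5714; sellers receive P_s = P_b - 5 = 202.5714.
The welfare triangle lost has base Q* - Q_t = 0.7143 and height t = 5, so DWL = (1/2)(0.7143)(5) = 1.7857.

1.79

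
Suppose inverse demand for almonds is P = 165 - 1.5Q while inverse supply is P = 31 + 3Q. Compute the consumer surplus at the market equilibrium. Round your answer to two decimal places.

665.04

Equilibrium: 165 - 1.5Q = 31 + 3Q, so Q* = 29.7778 and P* = 120.3333.
CS is the area between the demand curve and P* from 0 to Q*: (1/2)(29.7778)(44.6667) = 665.037.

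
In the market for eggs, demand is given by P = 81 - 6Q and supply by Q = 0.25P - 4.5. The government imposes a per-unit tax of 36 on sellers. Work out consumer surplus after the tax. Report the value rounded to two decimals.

Rewriting supply in inverse form: P = 18 + 4Q.
Pre-tax equilibrium: 81 - 6Q = 18 + 4Q gives Q* = 6.3, P* = 43.2.
A tax on sellers shifts supply up by 36: 81 - 6Q = 18 + 4Q + 36, so Q_t = 2.7. Buyers pay P_b = 64.8; sellers receive P_s = P_b - 36 = 28.8.
CS = (1/2)(Q_t)(81 - P_b) = (1/2)(2.7)(16.2) = 21.87.

21.87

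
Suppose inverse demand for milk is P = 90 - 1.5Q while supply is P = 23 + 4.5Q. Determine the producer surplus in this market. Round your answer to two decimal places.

Equilibrium: 90 - 1.5Q = 23 + 4.5Q, so Q* = 11.1667 and P* = 73.25.
PS is the area between P* and the supply curve from 0 to Q*: (1/2)(11.1667)(50.25) = 280.5625.

280.56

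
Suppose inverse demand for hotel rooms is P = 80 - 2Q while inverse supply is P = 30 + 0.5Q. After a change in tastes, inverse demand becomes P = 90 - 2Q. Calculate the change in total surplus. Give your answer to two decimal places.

220.00

Initial equilibrium: Q_0 = 20, P_0 = 40; CS_0 = (1/2)(20)(40) = 400, PS_0 = (1/2)(20)(10) = 100.
New equilibrium: 90 - 2Q = 30 + 0.5Q gives Q_1 = 24, P_1 = 42; CS_1 = 576, PS_1 = 144.
Change in total surplus = (576 + 144) - (400 + 100) = 220.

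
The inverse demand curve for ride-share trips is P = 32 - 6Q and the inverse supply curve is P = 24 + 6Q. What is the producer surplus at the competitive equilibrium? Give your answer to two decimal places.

Setting demand equal to supply, 8 = 12Q, so Q* = 0.6667 and P* = 28.
The supply curve's price intercept is 24, so PS = (1/2)(Q*)(P* - 24) = (1/2)(0.6667)(4) = 1.3333.

1.33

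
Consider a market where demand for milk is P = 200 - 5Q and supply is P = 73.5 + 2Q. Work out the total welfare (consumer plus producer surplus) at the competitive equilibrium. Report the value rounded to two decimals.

1143.02

Equilibrium: 200 - 5Q = 73.5 + 2Q, so Q* = 18.0714 and P* = 109.6429.
Total surplus is the full triangle between the curves from 0 to Q*: (1/2)(18.0714)(200 - 73.5) = 1143.0179.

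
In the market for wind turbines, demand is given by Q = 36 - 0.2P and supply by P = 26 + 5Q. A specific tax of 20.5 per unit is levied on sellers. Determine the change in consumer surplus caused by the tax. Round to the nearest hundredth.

-147.34

Rewriting demand in inverse form: P = 180 - 5Q.
Without the tax, 180 - 5Q = 26 + 5Q so Q* = 15.4 and P* = 103.
With the tax, sellers need 20.5 more per unit: 180 - 5Q = 26 + 5Q + 20.5, so Q_t = 13.35. Buyers pay P_b = 113.25; sellers receive P_s = P_b - 20.5 = 92.75.
Consumers lose the trapezoid between P* and P_b out to Q_t plus the triangle from Q_t to Q*: change in CS = 445.5562 - 592.9 = -147.3438.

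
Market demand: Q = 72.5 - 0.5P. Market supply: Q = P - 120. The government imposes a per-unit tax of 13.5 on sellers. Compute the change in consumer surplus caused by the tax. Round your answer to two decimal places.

Rewriting demand in inverse form: P = 145 - 2Q.
Rewriting supply in inverse form: P = 120 + Q.
Without the tax, 145 - 2Q = 120 + Q so Q* = 8.3333 and P* = 128.3333.
A tax on sellers shifts supply up by 13.5: 145 - 2Q = 120 + Q + 13.5, so Q_t = 3.8333. Buyers pay P_b = 137.3333; sellers receive P_s = P_b - 13.5 = 123.8333.
Consumers lose the trapezoid between P* and P_b out to Q_t plus the triangle from Q_t to Q*: change in CS = 14.6944 - 69.4444 = -54.75.

-54.75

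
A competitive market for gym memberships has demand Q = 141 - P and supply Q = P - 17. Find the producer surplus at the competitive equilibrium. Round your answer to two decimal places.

Rewriting demand in inverse form: P = 141 - Q.
Rewriting supply in inverse form: P = 17 + Q.
Equilibrium: 141 - Q = 17 + Q, so Q* = 62 and P* = 79.
The supply curve's price intercept is 17, so PS = (1/2)(Q*)(P* - 17) = (1/2)(62)(62) = 1922.

1922.00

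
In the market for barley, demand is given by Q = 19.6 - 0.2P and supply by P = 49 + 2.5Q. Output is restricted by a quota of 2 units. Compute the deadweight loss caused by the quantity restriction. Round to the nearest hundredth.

77.07

Rewriting demand in inverse form: P = 98 - 5Q.
Unrestricted equilibrium: Q* = (98 - 49)/(5 + 2.5) = 6.5333.
At Q = 2 the demand price is 98 - 5(2) = 88 and the supply price is 49 + 2.5(2) = 54.
DWL = (1/2)(gap between curves at 2) x (Q* - 2) = (1/2)(34)(4.5333) = 77.0667.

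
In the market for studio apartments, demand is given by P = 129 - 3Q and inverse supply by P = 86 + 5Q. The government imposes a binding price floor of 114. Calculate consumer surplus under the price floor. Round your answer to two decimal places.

37.50

Free-market equilibrium: 129 - 3Q = 86 + 5Q gives Q* = 5.375, P* = 112.875.
At the floor price 114, quantity demanded is (129 - 114)/3 = 5; demand is the short side, so Q = 5 trades at P = 114.
CS is the triangle under demand above 114: (1/2)(5)(129 - 114) = 37.5.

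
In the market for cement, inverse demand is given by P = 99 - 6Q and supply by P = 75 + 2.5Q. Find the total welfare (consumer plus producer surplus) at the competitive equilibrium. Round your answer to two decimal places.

33.88

Equilibrium: 99 - 6Q = 75 + 2.5Q, so Q* = 2.8235 and P* = 82.0588.
Total surplus is the full triangle between the curves from 0 to Q*: (1/2)(2.8235)(99 - 75) = 33.8824.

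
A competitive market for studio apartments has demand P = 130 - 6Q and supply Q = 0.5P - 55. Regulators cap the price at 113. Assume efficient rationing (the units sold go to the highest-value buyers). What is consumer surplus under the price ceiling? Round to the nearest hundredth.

Rewriting supply in inverse form: P = 110 + 2Q.
Free-market equilibrium: 130 - 6Q = 110 + 2Q gives Q* = 2.5, P* = 115.
At P = 113, sellers supply (113 - 110)/2 = 1.5 while buyers want more, so the quantity traded is 1.5 at price 113.
The demand price at Q = 1.5 is 121. CS is the trapezoid between demand and 113 over [0, 1.5]: (1/2)[(130 - 113) + (121 - 113)](1.5) = 18.75.

18.75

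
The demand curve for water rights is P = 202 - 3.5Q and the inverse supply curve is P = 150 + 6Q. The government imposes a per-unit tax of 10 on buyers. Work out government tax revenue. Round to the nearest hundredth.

Pre-tax equilibrium: 202 - 3.5Q = 150 + 6Q gives Q* = 5.4737, P* = 182.8421.
A tax on buyers shifts demand down by 10: (202 - 10) - 3.5Q = 150 + 6Q, so Q_t = 4.4211. Buyers pay P_b = 186.5263; sellers receive P_s = P_b - 10 = 176.5263.
Revenue is the tax times quantity traded: 10 x 4.4211 = 44.2105.

44.21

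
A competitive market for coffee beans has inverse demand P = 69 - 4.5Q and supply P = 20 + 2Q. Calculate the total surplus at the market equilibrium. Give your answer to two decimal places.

Equilibrium: 69 - 4.5Q = 20 + 2Q, so Q* = 7.5385 and P* = 35.0769.
CS = (1/2)(7.5385)(33.9231) = 127.8639 and PS = (1/2)(7.5385)(15.0769) = 56.8284, so total surplus = 184.6923.

184.69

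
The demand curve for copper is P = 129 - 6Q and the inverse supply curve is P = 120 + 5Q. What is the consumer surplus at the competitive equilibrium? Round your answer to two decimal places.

2.01

Equilibrium: 129 - 6Q = 120 + 5Q, so Q* = 0.8182 and P* = 124.0909.
CS is the area between the demand curve and P* from 0 to Q*: (1/2)(0.8182)(4.9091) = 2.0083.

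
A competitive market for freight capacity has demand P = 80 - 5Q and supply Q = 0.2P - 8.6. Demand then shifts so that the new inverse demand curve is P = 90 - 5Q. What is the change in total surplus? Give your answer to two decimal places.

Rewriting supply in inverse form: P = 43 + 5Q.
Initial equilibrium: Q_0 = 3.7, P_0 = 61.5; CS_0 = (1/2)(3.7)(18.5) = 34.225, PS_0 = (1/2)(3.7)(18.5) = 34.225.
New equilibrium: 90 - 5Q = 43 + 5Q gives Q_1 = 4.7, P_1 = 66.5; CS_1 = 55.225, PS_1 = 55.225.
Change in total surplus = (55.225 + 55.225) - (34.225 + 34.225) = 42.

42.00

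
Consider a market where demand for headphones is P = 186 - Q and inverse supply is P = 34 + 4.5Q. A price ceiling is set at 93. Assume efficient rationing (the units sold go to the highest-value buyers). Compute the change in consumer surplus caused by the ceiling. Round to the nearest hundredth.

Without the control, 186 - Q = 34 + 4.5Q so Q* = 27.6364 and P* = 158.3636.
At P = 93, sellers supply (93 - 34)/4.5 = 13.1111 while buyers want more, so the quantity traded is 13.1111 at price 93.
CS goes from (1/2)(27.6364)(27.6364) = 381.8843 to 1133.3827 (computed as (186 - 93)(13.1111) - (1/2)(1)(13.1111)^2), a change of 751.4984.

751.50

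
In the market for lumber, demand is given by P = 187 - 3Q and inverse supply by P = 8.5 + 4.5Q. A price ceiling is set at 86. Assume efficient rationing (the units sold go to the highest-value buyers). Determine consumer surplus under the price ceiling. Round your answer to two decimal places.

1294.54

Free-market equilibrium: 187 - 3Q = 8.5 + 4.5Q gives Q* = 23.8, P* = 115.6.
At P = 86, sellers supply (86 - 8.5)/4.5 = 17.2222 while buyers want more, so the quantity traded is 17.2222 at price 86.
The demand price at Q = 17.2222 is 135.3333. CS is the trapezoid between demand and 86 over [0, 17.2222]: (1/2)[(187 - 86) + (135.3333 - 86)](17.2222) = 1294.537.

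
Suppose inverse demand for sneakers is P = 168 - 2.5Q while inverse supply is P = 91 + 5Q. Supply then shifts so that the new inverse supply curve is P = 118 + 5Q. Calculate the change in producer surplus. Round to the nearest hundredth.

-152.40

Initial equilibrium: Q_0 = 10.2667, P_0 = 142.3333; CS_0 = (1/2)(10.2667)(25.6667) = 131.7556, PS_0 = (1/2)(10.2667)(51.3333) = 263.5111.
New equilibrium: 168 - 2.5Q = 118 + 5Q gives Q_1 = 6.6667, P_1 = 151.3333; CS_1 = 55.5556, PS_1 = 111.1111.
Change in producer surplus = 111.1111 - 263.5111 = -152.4.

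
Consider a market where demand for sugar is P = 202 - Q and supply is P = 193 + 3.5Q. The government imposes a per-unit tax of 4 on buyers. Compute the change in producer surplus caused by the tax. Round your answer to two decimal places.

-4.84

Pre-tax equilibrium: 202 - Q = 193 + 3.5Q gives Q* = 2, P* = 200.
A tax on buyers shifts demand down by 4: (202 - 4) - Q = 193 + 3.5Q, so Q_t = 1.1111. Buyers pay P_b = 200.8889; sellers receive P_s = P_b - 4 = 196.8889.
PS falls from (1/2)(2)(7) = 7 to (1/2)(1.1111)(3.8889) = 2.1605, a change of -4.8395.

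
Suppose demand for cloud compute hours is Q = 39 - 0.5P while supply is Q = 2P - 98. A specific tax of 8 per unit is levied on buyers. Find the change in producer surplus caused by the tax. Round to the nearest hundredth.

Rewriting demand in inverse form: P = 78 - 2Q.
Rewriting supply in inverse form: P = 49 + 0.5Q.
Pre-tax equilibrium: 78 - 2Q = 49 + 0.5Q gives Q* = 11.6, P* = 54.8.
A tax on buyers shifts demand down by 8: (78 - 8) - 2Q = 49 + 0.5Q, so Q_t = 8.4. Buyers pay P_b = 61.2; sellers receive P_s = P_b - 8 = 53.2.
PS falls from (1/2)(11.6)(5.8) = 33.64 to (1/2)(8.4)(4.2) = 17.64, a change of -16.

-16.00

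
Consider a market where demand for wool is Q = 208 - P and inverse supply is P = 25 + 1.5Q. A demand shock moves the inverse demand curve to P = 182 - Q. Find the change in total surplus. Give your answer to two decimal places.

Rewriting demand in inverse form: P = 208 - Q.
Initial equilibrium: Q_0 = 73.2, P_0 = 134.8; CS_0 = (1/2)(73.2)(73.2) = 2679.12, PS_0 = (1/2)(73.2)(109.8) = 4018.68.
New equilibrium: 182 - Q = 25 + 1.5Q gives Q_1 = 62.8, P_1 = 119.2; CS_1 = 1971.92, PS_1 = 2957.88.
Change in total surplus = (1971.92 + 2957.88) - (2679.12 + 4018.68) = -1768.

-1768.00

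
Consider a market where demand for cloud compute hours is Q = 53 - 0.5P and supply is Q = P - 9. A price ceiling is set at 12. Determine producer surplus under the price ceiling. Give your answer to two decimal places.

4.50

Rewriting demand in inverse form: P = 106 - 2Q.
Rewriting supply in inverse form: P = 9 + Q.
Free-market equilibrium: 106 - 2Q = 9 + Q gives Q* = 32.3333, P* = 41.3333.
At the ceiling price 12, quantity supplied is (12 - 9)/1 = 3; supply is the short side, so Q = 3 trades at P = 12.
PS is the triangle above supply below 12: (1/2)(3)(12 - 9) = 4.5.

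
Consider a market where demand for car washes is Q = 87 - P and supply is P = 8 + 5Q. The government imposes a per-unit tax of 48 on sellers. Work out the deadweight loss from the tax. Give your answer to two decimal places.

Rewriting demand in inverse form: P = 87 - Q.
Pre-tax equilibrium: 87 - Q = 8 + 5Q gives Q* = 13.1667, P* = 73.8333.
With the tax, sellers need 48 more per unit: 87 - Q = 8 + 5Q + 48, so Q_t = 5.1667. Buyers pay P_b = 81.8333; sellers receive P_s = P_b - 48 = 33.8333.
Deadweight loss is the triangle between the curves from Q_t to Q*: (1/2)(13.1667 - 5.1667)(48) = 192.

192.00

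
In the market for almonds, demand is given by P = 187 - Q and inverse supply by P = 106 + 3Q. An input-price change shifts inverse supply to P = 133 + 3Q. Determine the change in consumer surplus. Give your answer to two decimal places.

-113.91

Initial equilibrium: Q_0 = 20.25, P_0 = 166.75; CS_0 = (1/2)(20.25)(20.25) = 205.0312, PS_0 = (1/2)(20.25)(60.75) = 615.0938.
New equilibrium: 187 - Q = 133 + 3Q gives Q_1 = 13.5, P_1 = 173.5; CS_1 = 91.125, PS_1 = 273.375.
Change in consumer surplus = 91.125 - 205.0312 = -113.9062.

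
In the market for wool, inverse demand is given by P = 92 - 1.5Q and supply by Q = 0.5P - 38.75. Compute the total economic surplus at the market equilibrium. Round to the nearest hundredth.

30.04

Rewriting supply in inverse form: P = 77.5 + 2Q.
Equilibrium: 92 - 1.5Q = 77.5 + 2Q, so Q* = 4.1429 and P* = 85.7857.
CS = (1/2)(4.1429)(6.2143) = 12.8724 and PS = (1/2)(4.1429)(8.2857) = 17.1633, so total surplus = 30.0357.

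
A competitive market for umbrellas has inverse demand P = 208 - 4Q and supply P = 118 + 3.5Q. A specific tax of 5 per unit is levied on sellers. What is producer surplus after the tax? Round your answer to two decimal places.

Pre-tax equilibrium: 208 - 4Q = 118 + 3.5Q gives Q* = 12, P* = 160.
With the tax, sellers need 5 more per unit: 208 - 4Q = 118 + 3.5Q + 5, so Q_t = 11.3333. Buyers pay P_b = 162.6667; sellers receive P_s = P_b - 5 = 157.6667.
Producer surplus is the triangle above supply below P_s: (1/2)(11.3333)(157.6667 - 118) = 224.7778.

224.78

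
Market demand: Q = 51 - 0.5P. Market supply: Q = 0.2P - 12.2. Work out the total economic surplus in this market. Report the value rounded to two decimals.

Rewriting demand in inverse form: P = 102 - 2Q.
Rewriting supply in inverse form: P = 61 + 5Q.
Set 102 - 2Q = 61 + 5Q, which gives 41 = 7Q, so Q* = 5.8571 and P* = 102 - 2(5.8571) = 90.2857.
CS = (1/2)(5.8571)(11.7143) = 34.3061 and PS = (1/2)(5.8571)(29.2857) = 85.7653, so total surplus = 120.0714.

120.07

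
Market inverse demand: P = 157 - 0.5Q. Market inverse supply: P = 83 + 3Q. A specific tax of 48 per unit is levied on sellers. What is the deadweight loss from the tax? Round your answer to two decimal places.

329.14

Pre-tax equilibrium: 157 - 0.5Q = 83 + 3Q gives Q* = 21.1429, P* = 146.4286.
A tax on sellers shifts supply up by 48: 157 - 0.5Q = 83 + 3Q + 48, so Q_t = 7.4286. Buyers pay P_b = 153.2857; sellers receive P_s = P_b - 48 = 105.2857.
Deadweight loss is the triangle between the curves from Q_t to Q*: (1/2)(21.1429 - 7.4286)(48) = 329.1429.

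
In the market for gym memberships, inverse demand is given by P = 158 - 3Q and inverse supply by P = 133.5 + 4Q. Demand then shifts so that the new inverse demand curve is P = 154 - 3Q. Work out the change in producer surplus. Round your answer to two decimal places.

Initial equilibrium: Q_0 = 3.5, P_0 = 147.5; CS_0 = (1/2)(3.5)(10.5) = 18.375, PS_0 = (1/2)(3.5)(14) = 24.5.
New equilibrium: 154 - 3Q = 133.5 + 4Q gives Q_1 = 2.9286, P_1 = 145.2143; CS_1 = 12.8648, PS_1 = 17.1531.
Change in producer surplus = 17.1531 - 24.5 = -7.3469.

-7.35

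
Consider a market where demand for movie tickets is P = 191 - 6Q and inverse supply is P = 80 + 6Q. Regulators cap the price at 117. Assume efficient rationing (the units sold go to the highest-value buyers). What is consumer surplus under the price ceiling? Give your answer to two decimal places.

342.25

Free-market equilibrium: 191 - 6Q = 80 + 6Q gives Q* = 9.25, P* = 135.5.
At P = 117, sellers supply (117 - 80)/6 = 6.1667 while buyers want more, so the quantity traded is 6.1667 at price 117.
The demand price at Q = 6.1667 is 154. CS is the trapezoid between demand and 117 over [0, 6.1667]: (1/2)[(191 - 117) + (154 - 117)](6.1667) = 342.25.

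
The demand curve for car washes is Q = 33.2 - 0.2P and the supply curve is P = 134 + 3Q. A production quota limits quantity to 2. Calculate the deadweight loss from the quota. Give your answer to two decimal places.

16.00

Rewriting demand in inverse form: P = 166 - 5Q.
Without the quota, 166 - 5Q = 134 + 3Q gives Q* = 4.
At Q = 2 the demand price is 166 - 5(2) = 156 and the supply price is 134 + 3(2) = 140.
DWL = (1/2)(gap between curves at 2) x (Q* - 2) = (1/2)(16)(2) = 16.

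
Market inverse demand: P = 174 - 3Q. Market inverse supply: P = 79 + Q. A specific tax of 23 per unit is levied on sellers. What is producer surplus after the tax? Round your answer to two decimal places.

Without the tax, 174 - 3Q = 79 + Q so Q* = 23.75 and P* = 102.75.
With the tax, sellers need 23 more per unit: 174 - 3Q = 79 + Q + 23, so Q_t = 18. Buyers pay P_b = 120; sellers receive P_s = P_b - 23 = 97.
Producer surplus is the triangle above supply below P_s: (1/2)(18)(97 - 79) = 162.

162.00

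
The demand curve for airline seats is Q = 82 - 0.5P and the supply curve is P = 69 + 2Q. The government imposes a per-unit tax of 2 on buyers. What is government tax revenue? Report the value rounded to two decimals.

Rewriting demand in inverse form: P = 164 - 2Q.
Without the tax, 164 - 2Q = 69 + 2Q so Q* = 23.75 and P* = 116.5.
A tax on buyers shifts demand down by 2: (164 - 2) - 2Q = 69 + 2Q, so Q_t = 23.25. Buyers pay P_b = 117.5; sellers receive P_s = P_b - 2 = 115.5.
Tax revenue = t x Q_t = 2 x 23.25 = 46.5.

46.50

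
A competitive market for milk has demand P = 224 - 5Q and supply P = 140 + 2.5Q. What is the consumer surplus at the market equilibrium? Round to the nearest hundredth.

313.60

Equilibrium: 224 - 5Q = 140 + 2.5Q, so Q* = 11.2 and P* = 168.
The demand choke price is 224, so CS = (1/2)(Q*)(224 - P*) = (1/2)(11.2)(56) = 313.6.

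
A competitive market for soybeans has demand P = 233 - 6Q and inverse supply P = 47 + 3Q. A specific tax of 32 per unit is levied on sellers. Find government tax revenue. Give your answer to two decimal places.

Pre-tax equilibrium: 233 - 6Q = 47 + 3Q gives Q* = 20.6667, P* = 109.
A tax on sellers shifts supply up by 32: 233 - 6Q = 47 + 3Q + 32, so Q_t = 17.1111. Buyers pay P_b = 130.3333; sellers receive P_s = P_b - 32 = 98.3333.
Tax revenue = t x Q_t = 32 x 17.1111 = 547.5556.

547.56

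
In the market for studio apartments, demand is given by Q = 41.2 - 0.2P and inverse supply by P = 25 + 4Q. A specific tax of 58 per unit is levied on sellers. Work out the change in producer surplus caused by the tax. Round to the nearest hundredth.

Rewriting demand in inverse form: P = 206 - 5Q.
Pre-tax equilibrium: 206 - 5Q = 25 + 4Q gives Q* = 20.1111, P* = 105.4444.
A tax on sellers shifts supply up by 58: 206 - 5Q = 25 + 4Q + 58, so Q_t = 13.6667. Buyers pay P_b = 137.6667; sellers receive P_s = P_b - 58 = 79.6667.
PS falls from (1/2)(20.1111)(80.4444) = 808.9136 to (1/2)(13.6667)(54.6667) = 373.5556, a change of -435.358.

-435.36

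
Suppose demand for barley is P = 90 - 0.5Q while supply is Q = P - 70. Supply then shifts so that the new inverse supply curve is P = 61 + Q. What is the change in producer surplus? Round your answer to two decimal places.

98.00

Rewriting supply in inverse form: P = 70 + Q.
Initial equilibrium: Q_0 = 13.3333, P_0 = 83.3333; CS_0 = (1/2)(13.3333)(6.6667) = 44.4444, PS_0 = (1/2)(13.3333)(13.3333) = 88.8889.
New equilibrium: 90 - 0.5Q = 61 + Q gives Q_1 = 19.3333, P_1 = 80.3333; CS_1 = 93.4444, PS_1 = 186.8889.
Change in producer surplus = 186.8889 - 88.8889 = 98.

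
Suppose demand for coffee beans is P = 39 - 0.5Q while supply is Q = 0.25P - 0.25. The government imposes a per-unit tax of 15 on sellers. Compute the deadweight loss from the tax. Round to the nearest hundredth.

Rewriting supply in inverse form: P = 1 + 4Q.
Without the tax, 39 - 0.5Q = 1 + 4Q so Q* = 8.4444 and P* = 34.7778.
With the tax, sellers need 15 more per unit: 39 - 0.5Q = 1 + 4Q + 15, so Q_t = 5.1111. Buyers pay P_b = 36.4444; sellers receive P_s = P_b - 15 = 21.4444.
Deadweight loss is the triangle between the curves from Q_t to Q*: (1/2)(8.4444 - 5.1111)(15) = 25.

25.00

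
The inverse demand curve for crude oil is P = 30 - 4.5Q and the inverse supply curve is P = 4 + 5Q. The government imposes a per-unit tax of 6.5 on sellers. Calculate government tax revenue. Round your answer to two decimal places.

Without the tax, 30 - 4.5Q = 4 + 5Q so Q* = 2.7368 and P* = 17.6842.
A tax on sellers shifts supply up by 6.5: 30 - 4.5Q = 4 + 5Q + 6.5, so Q_t = 2.0526. Buyers pay P_b = 20.7632; sellers receive P_s = P_b - 6.5 = 14.2632.
Revenue is the tax times quantity traded: 6.5 x 2.0526 = 13.3421.

13.34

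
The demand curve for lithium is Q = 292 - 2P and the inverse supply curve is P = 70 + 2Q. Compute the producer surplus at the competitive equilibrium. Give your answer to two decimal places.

924.16

Rewriting demand in inverse form: P = 146 - 0.5Q.
Setting demand equal to supply, 76 = 2.5Q, so Q* = 30.4 and P* = 130.8.
Producer surplus is the triangle above supply below P*: (1/2)(30.4)(130.8 - 70) = (1/2)(30.4)(60.8) = 924.16.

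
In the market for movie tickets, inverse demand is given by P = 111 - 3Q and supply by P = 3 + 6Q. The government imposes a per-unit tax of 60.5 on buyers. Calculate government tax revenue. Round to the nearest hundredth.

Pre-tax equilibrium: 111 - 3Q = 3 + 6Q gives Q* = 12, P* = 75.
A tax on buyers shifts demand down by 60.5: (111 - 60.5) - 3Q = 3 + 6Q, so Q_t = 5.2778. Buyers pay P_b = 95.1667; sellers receive P_s = P_b - 60.5 = 34.6667.
Revenue is the tax times quantity traded: 60.5 x 5.2778 = 319.3056.

319.31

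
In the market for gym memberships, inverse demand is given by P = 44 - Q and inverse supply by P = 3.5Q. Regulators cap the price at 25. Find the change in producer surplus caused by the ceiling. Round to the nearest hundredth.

Free-market equilibrium: 44 - Q = 3.5Q gives Q* = 9.7778, P* = 34.2222.
At the ceiling price 25, quantity supplied is (25 - 0)/3.5 = 7.1429; supply is the short side, so Q = 7.1429 trades at P = 25.
PS goes from (1/2)(9.7778)(34.2222) = 167.3086 to 89.2857 (computed as (25 - 0)(7.1429) - (1/2)(3.5)(7.1429)^2), a change of -78.0229.

-78.02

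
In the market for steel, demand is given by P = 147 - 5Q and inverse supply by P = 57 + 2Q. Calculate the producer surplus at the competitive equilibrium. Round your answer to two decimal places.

Equilibrium: 147 - 5Q = 57 + 2Q, so Q* = 12.8571 and P* = 82.7143.
The supply curve's price intercept is 57, so PS = (1/2)(Q*)(P* - 57) = (1/2)(12.8571)(25.7143) = 165.3061.

165.31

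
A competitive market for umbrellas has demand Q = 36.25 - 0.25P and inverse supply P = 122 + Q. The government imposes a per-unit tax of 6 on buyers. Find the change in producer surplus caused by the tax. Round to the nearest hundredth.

Rewriting demand in inverse form: P = 145 - 4Q.
Without the tax, 145 - 4Q = 122 + Q so Q* = 4.6 and P* = 126.6.
A tax on buyers shifts demand down by 6: (145 - 6) - 4Q = 122 + Q, so Q_t = 3.4. Buyers pay P_b = 131.4; sellers receive P_s = P_b - 6 = 125.4.
Producers lose the trapezoid between P_s and P* out to Q_t plus the triangle from Q_t to Q*: change in PS = 5.78 - 10.58 = -4.8.

-4.80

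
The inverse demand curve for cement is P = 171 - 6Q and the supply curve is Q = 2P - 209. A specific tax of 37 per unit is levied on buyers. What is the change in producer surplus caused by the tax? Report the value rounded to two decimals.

Rewriting supply in inverse form: P = 104.5 + 0.5Q.
Without the tax, 171 - 6Q = 104.5 + 0.5Q so Q* = 10.2308 and P* = 109.6154.
A tax on buyers shifts demand down by 37: (171 - 37) - 6Q = 104.5 + 0.5Q, so Q_t = 4.5385. Buyers pay P_b = 143.7692; sellers receive P_s = P_b - 37 = 106.7692.
PS falls from (1/2)(10.2308)(5.1154) = 26.1672 to (1/2)(4.5385)(2.2692) = 5.1494, a change of -21.0178.

-21.02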